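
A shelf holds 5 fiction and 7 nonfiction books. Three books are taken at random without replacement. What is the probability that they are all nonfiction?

7/44

P(all nonfiction) = 7/12 × 6/11 × 5/10 = 210/1320 = 7/44.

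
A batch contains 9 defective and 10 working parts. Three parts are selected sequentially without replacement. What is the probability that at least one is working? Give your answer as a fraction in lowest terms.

295/323

P(no working) = 9/19 × 8/18 × 7/17 = 504/5814 = 28/323.
P(at least one) = 1 − 28/323 = 295/323.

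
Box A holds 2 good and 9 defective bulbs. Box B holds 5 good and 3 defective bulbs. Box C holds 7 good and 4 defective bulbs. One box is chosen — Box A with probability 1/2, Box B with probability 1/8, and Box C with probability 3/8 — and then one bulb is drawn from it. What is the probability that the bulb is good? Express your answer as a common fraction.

From Box A: P(good) = 2/11.
From Box B: P(good) = 5/8.
From Box C: P(good) = 7/11.
Total probability = (1/2)(2/11) + (1/8)(5/8) + (3/8)(7/11) = 287/704.

287/704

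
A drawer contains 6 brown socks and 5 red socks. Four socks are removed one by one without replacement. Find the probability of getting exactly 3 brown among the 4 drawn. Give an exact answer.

10/33

One ordering (brown drawn first) has probability 6/11 × 5/10 × 4/9 × 5/8 = 600/7920 = 5/66.
There are C(4,3) = 4 such orderings, each equally likely, so P = 4 × 5/66 = 10/33.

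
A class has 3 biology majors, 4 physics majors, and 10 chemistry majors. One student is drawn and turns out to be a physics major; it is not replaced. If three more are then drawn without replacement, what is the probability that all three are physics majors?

With the first student removed, 3 physics majors remain out of 16.
P = 3/16 × 2/15 × 1/14 = 6/3360 = 1/560.

1/560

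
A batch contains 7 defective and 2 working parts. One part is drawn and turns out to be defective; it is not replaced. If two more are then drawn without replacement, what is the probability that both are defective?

15/28

After the first draw, 6 of the remaining 8 parts are defective.
P = 6/8 × 5/7 = 30/56 = 15/28.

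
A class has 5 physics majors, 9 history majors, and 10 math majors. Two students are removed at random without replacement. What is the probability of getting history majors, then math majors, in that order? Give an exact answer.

15/92

Each draw changes the counts, so multiply the conditional probabilities along the sequence:
P = 9/24 × 10/23 = 90/552 = 15/92.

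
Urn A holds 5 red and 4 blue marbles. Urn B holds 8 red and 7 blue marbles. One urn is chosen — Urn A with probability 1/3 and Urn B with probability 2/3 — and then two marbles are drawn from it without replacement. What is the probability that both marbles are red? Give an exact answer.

From Urn A: P(both red) = (5/9)(4/8) = 5/18.
From Urn B: P(both red) = (8/15)(7/14) = 4/15.
Total probability = (1/3)(5/18) + (2/3)(4/15) = 73/270.

73/270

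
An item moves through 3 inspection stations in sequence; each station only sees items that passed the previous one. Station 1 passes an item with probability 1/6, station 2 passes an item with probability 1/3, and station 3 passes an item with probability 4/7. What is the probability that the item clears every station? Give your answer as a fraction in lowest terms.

Multiplying along the chain,
P = 1/6 × 1/3 × 4/7 = 4/126 = 2/63.

2/63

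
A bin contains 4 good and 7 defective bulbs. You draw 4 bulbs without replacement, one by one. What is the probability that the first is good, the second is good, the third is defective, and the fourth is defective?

7/110

Chain rule:
P = 4/11 × 3/10 × 7/9 × 6/8 = 504/7920 = 7/110.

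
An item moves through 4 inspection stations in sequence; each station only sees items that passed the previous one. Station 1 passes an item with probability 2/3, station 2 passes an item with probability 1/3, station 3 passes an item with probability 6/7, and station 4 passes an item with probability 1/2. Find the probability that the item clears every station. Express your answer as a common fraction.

2/21

Multiplying along the chain,
P = 2/3 × 1/3 × 6/7 × 1/2 = 12/126 = 2/21.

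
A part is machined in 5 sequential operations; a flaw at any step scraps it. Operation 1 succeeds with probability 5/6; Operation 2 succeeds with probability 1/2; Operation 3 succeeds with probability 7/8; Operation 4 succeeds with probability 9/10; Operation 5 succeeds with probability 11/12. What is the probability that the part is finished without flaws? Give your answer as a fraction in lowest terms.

Each stage is reached only if all earlier stages succeed, so
P = 5/6 × 1/2 × 7/8 × 9/10 × 11/12 = 3465/11520 = 77/256.

77/256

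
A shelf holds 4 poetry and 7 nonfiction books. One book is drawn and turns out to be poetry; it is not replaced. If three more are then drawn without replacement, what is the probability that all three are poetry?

With the first book removed, 3 poetry remain out of 10.
P = 3/10 × 2/9 × 1/8 = 6/720 = 1/120.

1/120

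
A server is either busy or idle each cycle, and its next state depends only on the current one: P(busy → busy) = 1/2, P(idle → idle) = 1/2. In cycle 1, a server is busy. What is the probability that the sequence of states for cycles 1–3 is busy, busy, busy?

Cycle 1 is given. For each transition, use the conditional probability from the current state:
P(busy | busy) = 1/2; P(busy | busy) = 1/2.
P = 1/2 × 1/2 = 1/4.

1/4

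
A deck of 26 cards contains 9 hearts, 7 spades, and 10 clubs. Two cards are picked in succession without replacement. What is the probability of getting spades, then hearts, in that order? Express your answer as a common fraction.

Chain rule:
P = 7/26 × 9/25 = 63/650.

63/650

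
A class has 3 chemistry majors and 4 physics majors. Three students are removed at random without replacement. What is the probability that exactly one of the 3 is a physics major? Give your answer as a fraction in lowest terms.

One ordering (a physics major drawn first) has probability 4/7 × 3/6 × 2/5 = 24/210 = 4/35.
There are C(3,1) = 3 such orderings, each equally likely, so P = 3 × 4/35 = 12/35.

12/35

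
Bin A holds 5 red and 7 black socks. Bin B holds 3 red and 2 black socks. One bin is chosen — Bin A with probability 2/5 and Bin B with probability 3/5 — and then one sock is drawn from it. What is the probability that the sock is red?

From Bin A: P(red) = 5/12.
From Bin B: P(red) = 3/5.
Total probability = (2/5)(5/12) + (3/5)(3/5) = 79/150.

79/150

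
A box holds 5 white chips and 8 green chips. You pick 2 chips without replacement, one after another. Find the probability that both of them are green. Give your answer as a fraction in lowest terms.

P(every draw is green) = 8/13 × 7/12 = 56/156 = 14/39.

14/39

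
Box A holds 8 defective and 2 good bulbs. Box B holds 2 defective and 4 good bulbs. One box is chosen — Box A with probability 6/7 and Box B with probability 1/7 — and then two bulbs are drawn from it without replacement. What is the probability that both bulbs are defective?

19/35

From Box A: P(both defective) = (8/10)(7/9) = 28/45.
From Box B: P(both defective) = (2/6)(1/5) = 1/15.
Total probability = (6/7)(28/45) + (1/7)(1/15) = 19/35.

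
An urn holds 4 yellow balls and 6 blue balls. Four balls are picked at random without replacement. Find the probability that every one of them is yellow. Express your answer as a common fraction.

1/210

P(all yellow) = 4/10 × 3/9 × 2/8 × 1/7 = 24/5040 = 1/210.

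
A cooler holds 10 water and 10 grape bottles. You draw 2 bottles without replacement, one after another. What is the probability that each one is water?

P(all water) = 10/20 × 9/19 = 90/380 = 9/38.

9/38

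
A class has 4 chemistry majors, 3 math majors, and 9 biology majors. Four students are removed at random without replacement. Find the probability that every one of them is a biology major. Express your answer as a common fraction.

P(all biology majors) = 9/16 × 8/15 × 7/14 × 6/13 = 3024/43680 = 9/130.

9/130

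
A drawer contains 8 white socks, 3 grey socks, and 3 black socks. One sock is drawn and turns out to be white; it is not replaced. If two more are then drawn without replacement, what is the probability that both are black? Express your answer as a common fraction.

After the first draw, 3 of the remaining 13 socks are black.
P = 3/13 × 2/12 = 6/156 = 1/26.

1/26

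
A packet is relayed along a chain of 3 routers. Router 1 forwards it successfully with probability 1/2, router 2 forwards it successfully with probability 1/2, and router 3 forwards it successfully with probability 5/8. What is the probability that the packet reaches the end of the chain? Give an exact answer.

5/32

Each stage is reached only if all earlier stages succeed, so
P = 1/2 × 1/2 × 5/8 = 5/32.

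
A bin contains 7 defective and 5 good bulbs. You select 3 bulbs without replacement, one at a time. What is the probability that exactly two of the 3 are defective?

21/44

One ordering (defective drawn first) has probability 7/12 × 6/11 × 5/10 = 210/1320 = 7/44.
There are C(3,2) = 3 such orderings, each equally likely, so P = 3 × 7/44 = 21/44.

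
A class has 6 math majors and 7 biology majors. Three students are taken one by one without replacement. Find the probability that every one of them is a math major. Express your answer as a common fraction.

10/143

P(all math majors) = 6/13 × 5/12 × 4/11 = 120/1716 = 10/143.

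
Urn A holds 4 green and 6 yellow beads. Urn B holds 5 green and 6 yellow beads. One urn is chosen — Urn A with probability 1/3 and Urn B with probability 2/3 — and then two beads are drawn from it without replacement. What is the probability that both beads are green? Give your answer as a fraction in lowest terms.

82/495

From Urn A: P(both green) = (4/10)(3/9) = 2/15.
From Urn B: P(both green) = (5/11)(4/10) = 2/11.
Total probability = (1/3)(2/15) + (2/3)(2/11) = 82/495.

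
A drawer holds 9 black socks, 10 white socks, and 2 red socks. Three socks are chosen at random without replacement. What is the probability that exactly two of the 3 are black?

216/665

One ordering (black drawn first) has probability 9/21 × 8/20 × 12/19 = 864/7980 = 72/665.
There are C(3,2) = 3 such orderings, each equally likely, so P = 3 × 72/665 = 216/665.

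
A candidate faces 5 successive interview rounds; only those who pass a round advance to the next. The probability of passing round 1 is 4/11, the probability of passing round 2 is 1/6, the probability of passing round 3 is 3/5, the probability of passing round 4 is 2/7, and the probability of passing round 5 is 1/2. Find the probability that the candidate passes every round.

Each stage is reached only if all earlier stages succeed, so
P = 4/11 × 1/6 × 3/5 × 2/7 × 1/2 = 24/4620 = 2/385.

2/385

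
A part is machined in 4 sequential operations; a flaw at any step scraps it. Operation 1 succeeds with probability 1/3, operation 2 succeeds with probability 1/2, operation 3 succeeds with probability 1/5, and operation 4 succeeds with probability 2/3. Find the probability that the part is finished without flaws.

1/45

Each stage is reached only if all earlier stages succeed, so
P = 1/3 × 1/2 × 1/5 × 2/3 = 2/90 = 1/45.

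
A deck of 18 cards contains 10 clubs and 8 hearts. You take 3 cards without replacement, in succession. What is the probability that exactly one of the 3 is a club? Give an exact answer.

35/102

One ordering (a club drawn first) has probability 10/18 × 8/17 × 7/16 = 560/4896 = 35/306.
There are C(3,1) = 3 such orderings, each equally likely, so P = 3 × 35/306 = 35/102.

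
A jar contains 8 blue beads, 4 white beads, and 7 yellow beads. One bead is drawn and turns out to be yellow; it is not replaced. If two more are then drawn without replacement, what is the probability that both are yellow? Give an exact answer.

5/51

After the first draw, 6 of the remaining 18 beads are yellow.
P = 6/18 × 5/17 = 30/306 = 5/51.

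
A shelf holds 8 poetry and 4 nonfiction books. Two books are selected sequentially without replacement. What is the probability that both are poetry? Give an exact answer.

14/33

P = 8/12 × 7/11 = 56/132 = 14/33.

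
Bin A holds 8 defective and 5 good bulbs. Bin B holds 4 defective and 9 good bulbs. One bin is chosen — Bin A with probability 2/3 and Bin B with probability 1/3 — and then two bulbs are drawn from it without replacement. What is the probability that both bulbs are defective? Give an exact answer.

31/117

From Bin A: P(both defective) = (8/13)(7/12) = 14/39.
From Bin B: P(both defective) = (4/13)(3/12) = 1/13.
Total probability = (2/3)(14/39) + (1/3)(1/13) = 31/117.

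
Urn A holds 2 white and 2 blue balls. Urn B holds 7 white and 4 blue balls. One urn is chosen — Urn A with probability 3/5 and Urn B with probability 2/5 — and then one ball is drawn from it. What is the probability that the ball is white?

From Urn A: P(white) = 2/4.
From Urn B: P(white) = 7/11.
Total probability = (3/5)(2/4) + (2/5)(7/11) = 61/110.

61/110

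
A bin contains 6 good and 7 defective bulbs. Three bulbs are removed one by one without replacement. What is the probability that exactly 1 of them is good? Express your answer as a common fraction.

One ordering (good drawn first) has probability 6/13 × 7/12 × 6/11 = 252/1716 = 21/143.
There are C(3,1) = 3 such orderings, each equally likely, so P = 3 × 21/143 = 63/143.

63/143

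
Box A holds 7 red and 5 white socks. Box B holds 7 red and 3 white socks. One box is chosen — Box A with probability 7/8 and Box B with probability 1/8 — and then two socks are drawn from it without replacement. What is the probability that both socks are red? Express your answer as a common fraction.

From Box A: P(both red) = (7/12)(6/11) = 7/22.
From Box B: P(both red) = (7/10)(6/9) = 7/15.
Total probability = (7/8)(7/22) + (1/8)(7/15) = 889/2640.

889/2640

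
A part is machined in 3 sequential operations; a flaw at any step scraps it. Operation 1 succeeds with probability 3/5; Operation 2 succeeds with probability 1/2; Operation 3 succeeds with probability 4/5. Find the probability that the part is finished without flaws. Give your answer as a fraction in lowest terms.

The events are sequential, so multiply the conditional probabilities:
P = 3/5 × 1/2 × 4/5 = 12/50 = 6/25.

6/25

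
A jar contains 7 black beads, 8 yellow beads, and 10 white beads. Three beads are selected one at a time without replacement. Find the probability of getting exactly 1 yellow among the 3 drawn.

One ordering (yellow drawn first) has probability 8/25 × 17/24 × 16/23 = 2176/13800 = 272/1725.
There are C(3,1) = 3 such orderings, each equally likely, so P = 3 × 272/1725 = 272/575.

272/575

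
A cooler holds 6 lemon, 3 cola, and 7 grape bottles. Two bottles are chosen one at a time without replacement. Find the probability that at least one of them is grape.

7/10

P(no grape) = 9/16 × 8/15 = 72/240 = 3/10.
P(at least one) = 1 − 3/10 = 7/10.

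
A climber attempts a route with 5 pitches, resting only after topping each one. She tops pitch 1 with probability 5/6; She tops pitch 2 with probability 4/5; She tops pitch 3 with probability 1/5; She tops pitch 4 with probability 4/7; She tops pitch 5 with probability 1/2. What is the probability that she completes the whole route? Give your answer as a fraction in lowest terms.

The events are sequential, so multiply the conditional probabilities:
P = 5/6 × 4/5 × 1/5 × 4/7 × 1/2 = 80/2100 = 4/105.

4/105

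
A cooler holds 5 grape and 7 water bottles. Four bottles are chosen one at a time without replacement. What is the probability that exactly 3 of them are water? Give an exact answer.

One ordering (water drawn first) has probability 7/12 × 6/11 × 5/10 × 5/9 = 1050/11880 = 35/396.
There are C(4,3) = 4 such orderings, each equally likely, so P = 4 × 35/396 = 35/99.

35/99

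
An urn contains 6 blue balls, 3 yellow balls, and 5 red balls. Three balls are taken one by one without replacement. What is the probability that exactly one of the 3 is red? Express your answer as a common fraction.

One ordering (red drawn first) has probability 5/14 × 9/13 × 8/12 = 360/2184 = 15/91.
There are C(3,1) = 3 such orderings, each equally likely, so P = 3 × 15/91 = 45/91.

45/91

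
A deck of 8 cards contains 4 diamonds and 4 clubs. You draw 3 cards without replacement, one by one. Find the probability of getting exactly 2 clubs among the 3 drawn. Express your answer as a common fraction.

One ordering (clubs drawn first) has probability 4/8 × 3/7 × 4/6 = 48/336 = 1/7.
There are C(3,2) = 3 such orderings, each equally likely, so P = 3 × 1/7 = 3/7.

3/7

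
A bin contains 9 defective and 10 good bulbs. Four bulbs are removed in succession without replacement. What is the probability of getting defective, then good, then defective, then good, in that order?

Multiply the probability of each draw given the previous ones:
P = 9/19 × 10/18 × 8/17 × 9/16 = 6480/93024 = 45/646.

45/646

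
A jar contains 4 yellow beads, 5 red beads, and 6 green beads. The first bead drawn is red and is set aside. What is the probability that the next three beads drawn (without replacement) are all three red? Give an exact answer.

With the first bead removed, 4 red remain out of 14.
P = 4/14 × 3/13 × 2/12 = 24/2184 = 1/91.

1/91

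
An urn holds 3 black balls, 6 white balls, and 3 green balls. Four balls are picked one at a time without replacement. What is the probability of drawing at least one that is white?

32/33

P(no white) = 6/12 × 5/11 × 4/10 × 3/9 = 360/11880 = 1/33.
P(at least one) = 1 − 1/33 = 32/33.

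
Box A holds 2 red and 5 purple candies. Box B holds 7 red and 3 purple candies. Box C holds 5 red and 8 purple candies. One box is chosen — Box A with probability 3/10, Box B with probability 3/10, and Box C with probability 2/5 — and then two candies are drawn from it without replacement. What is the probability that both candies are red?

From Box A: P(both red) = (2/7)(1/6) = 1/21.
From Box B: P(both red) = (7/10)(6/9) = 7/15.
From Box C: P(both red) = (5/13)(4/12) = 5/39.
Total probability = (3/10)(1/21) + (3/10)(7/15) + (2/5)(5/39) = 1403/6825.

1403/6825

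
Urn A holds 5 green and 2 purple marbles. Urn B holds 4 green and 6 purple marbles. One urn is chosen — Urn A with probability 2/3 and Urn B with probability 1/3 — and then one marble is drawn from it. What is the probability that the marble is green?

64/105

From Urn A: P(green) = 5/7.
From Urn B: P(green) = 4/10.
Total probability = (2/3)(5/7) + (1/3)(4/10) = 64/105.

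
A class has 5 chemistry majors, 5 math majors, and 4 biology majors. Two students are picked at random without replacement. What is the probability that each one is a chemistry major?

P(every draw is a chemistry major) = 5/14 × 4/13 = 20/182 = 10/91.

10/91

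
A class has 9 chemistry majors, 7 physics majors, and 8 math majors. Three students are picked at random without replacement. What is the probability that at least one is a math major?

183/253

P(no math majors) = 16/24 × 15/23 × 14/22 = 3360/12144 = 70/253.
P(at least one) = 1 − 70/253 = 183/253.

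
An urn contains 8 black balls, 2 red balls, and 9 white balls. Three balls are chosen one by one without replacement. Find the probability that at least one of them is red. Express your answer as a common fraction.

P(no red) = 17/19 × 16/18 × 15/17 = 4080/5814 = 40/57.
P(at least one) = 1 − 40/57 = 17/57.

17/57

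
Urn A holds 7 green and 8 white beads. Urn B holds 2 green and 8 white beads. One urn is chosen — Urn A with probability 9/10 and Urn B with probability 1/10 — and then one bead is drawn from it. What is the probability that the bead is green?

11/25

From Urn A: P(green) = 7/15.
From Urn B: P(green) = 2/10.
Total probability = (9/10)(7/15) + (1/10)(2/10) = 11/25.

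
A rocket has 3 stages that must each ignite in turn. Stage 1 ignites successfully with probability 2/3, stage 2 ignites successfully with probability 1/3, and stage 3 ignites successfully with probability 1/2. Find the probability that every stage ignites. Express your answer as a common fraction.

Each stage is reached only if all earlier stages succeed, so
P = 2/3 × 1/3 × 1/2 = 2/18 = 1/9.

1/9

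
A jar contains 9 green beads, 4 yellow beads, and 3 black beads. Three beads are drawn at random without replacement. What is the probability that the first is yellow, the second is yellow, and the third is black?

3/280

Each draw changes the counts, so multiply the conditional probabilities along the sequence:
P = 4/16 × 3/15 × 3/14 = 36/3360 = 3/280.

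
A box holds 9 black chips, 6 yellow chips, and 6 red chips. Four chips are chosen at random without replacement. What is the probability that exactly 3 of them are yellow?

One ordering (yellow drawn first) has probability 6/21 × 5/20 × 4/19 × 15/18 = 1800/143640 = 5/399.
There are C(4,3) = 4 such orderings, each equally likely, so P = 4 × 5/399 = 20/399.

20/399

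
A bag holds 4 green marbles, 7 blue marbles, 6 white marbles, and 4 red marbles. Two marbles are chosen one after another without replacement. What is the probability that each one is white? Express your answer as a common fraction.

P(every draw is white) = 6/21 × 5/20 = 30/420 = 1/14.

1/14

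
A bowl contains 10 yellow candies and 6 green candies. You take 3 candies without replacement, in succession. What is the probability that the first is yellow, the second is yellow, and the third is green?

Each draw changes the counts, so multiply the conditional probabilities along the sequence:
P = 10/16 × 9/15 × 6/14 = 540/3360 = 9/56.

9/56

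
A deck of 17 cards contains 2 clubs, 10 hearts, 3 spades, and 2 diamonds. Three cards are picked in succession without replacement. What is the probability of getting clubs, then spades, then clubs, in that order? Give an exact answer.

Each draw changes the counts, so multiply the conditional probabilities along the sequence:
P = 2/17 × 3/16 × 1/15 = 6/4080 = 1/680.

1/680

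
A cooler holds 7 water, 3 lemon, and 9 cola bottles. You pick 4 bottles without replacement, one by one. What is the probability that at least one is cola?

P(no cola) = 10/19 × 9/18 × 8/17 × 7/16 = 5040/93024 = 35/646.
P(at least one) = 1 − 35/646 = 611/646.

611/646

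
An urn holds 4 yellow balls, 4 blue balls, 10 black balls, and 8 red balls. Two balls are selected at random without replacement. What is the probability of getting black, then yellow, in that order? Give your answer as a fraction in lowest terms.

Chain rule:
P = 10/26 × 4/25 = 40/650 = 4/65.

4/65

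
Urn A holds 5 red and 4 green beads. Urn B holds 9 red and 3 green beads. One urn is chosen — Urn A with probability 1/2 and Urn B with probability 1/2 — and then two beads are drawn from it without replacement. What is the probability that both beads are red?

163/396

From Urn A: P(both red) = (5/9)(4/8) = 5/18.
From Urn B: P(both red) = (9/12)(8/11) = 6/11.
Total probability = (1/2)(5/18) + (1/2)(6/11) = 163/396.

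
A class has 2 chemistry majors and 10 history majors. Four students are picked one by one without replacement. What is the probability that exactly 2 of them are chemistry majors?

One ordering (chemistry majors drawn first) has probability 2/12 × 1/11 × 10/10 × 9/9 = 180/11880 = 1/66.
There are C(4,2) = 6 such orderings, each equally likely, so P = 6 × 1/66 = 1/11.

1/11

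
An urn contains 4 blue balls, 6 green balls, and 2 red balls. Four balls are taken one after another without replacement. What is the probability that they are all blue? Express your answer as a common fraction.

P(all blue) = 4/12 × 3/11 × 2/10 × 1/9 = 24/11880 = 1/495.

1/495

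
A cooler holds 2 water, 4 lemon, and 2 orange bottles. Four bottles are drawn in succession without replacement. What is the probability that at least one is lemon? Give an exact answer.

69/70

P(no lemon) = 4/8 × 3/7 × 2/6 × 1/5 = 24/1680 = 1/70.
P(at least one) = 1 − 1/70 = 69/70.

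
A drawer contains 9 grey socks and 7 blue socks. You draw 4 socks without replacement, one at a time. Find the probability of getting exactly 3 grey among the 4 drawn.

One ordering (grey drawn first) has probability 9/16 × 8/15 × 7/14 × 7/13 = 3528/43680 = 21/260.
There are C(4,3) = 4 such orderings, each equally likely, so P = 4 × 21/260 = 21/65.

21/65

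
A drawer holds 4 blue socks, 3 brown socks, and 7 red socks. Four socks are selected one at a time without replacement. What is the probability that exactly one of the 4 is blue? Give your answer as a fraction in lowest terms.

480/1001

One ordering (blue drawn first) has probability 4/14 × 10/13 × 9/12 × 8/11 = 2880/24024 = 120/1001.
There are C(4,1) = 4 such orderings, each equally likely, so P = 4 × 120/1001 = 480/1001.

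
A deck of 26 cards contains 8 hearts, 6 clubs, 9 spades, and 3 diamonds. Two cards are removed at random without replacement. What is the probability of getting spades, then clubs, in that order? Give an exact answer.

27/325

Each draw changes the counts, so multiply the conditional probabilities along the sequence:
P = 9/26 × 6/25 = 54/650 = 27/325.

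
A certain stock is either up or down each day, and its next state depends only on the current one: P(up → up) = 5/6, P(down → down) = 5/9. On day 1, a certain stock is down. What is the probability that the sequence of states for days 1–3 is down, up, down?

2/27

Day 1 is given. For each transition, use the conditional probability from the current state:
P(up | down) = 4/9; P(down | up) = 1/6.
P = 4/9 × 1/6 = 4/54 = 2/27.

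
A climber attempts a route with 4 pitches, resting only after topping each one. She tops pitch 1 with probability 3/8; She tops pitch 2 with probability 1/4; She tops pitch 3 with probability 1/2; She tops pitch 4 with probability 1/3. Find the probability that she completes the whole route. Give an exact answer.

1/64

Each stage is reached only if all earlier stages succeed, so
P = 3/8 × 1/4 × 1/2 × 1/3 = 3/192 = 1/64.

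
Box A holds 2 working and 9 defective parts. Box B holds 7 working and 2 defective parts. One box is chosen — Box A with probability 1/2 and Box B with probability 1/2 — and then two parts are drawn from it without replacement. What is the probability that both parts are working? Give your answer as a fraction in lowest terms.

From Box A: P(both working) = (2/11)(1/10) = 1/55.
From Box B: P(both working) = (7/9)(6/8) = 7/12.
Total probability = (1/2)(1/55) + (1/2)(7/12) = 397/1320.

397/1320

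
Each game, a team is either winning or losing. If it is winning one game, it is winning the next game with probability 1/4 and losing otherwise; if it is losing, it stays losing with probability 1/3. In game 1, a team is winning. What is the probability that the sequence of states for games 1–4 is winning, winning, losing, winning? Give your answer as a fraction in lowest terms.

1/8

Game 1 is given. For each transition, use the conditional probability from the current state:
P(winning | winning) = 1/4; P(losing | winning) = 3/4; P(winning | losing) = 2/3.
P = 1/4 × 3/4 × 2/3 = 6/48 = 1/8.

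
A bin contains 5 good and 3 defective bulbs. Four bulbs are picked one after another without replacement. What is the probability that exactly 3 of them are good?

One ordering (good drawn first) has probability 5/8 × 4/7 × 3/6 × 3/5 = 180/1680 = 3/28.
There are C(4,3) = 4 such orderings, each equally likely, so P = 4 × 3/28 = 3/7.

3/7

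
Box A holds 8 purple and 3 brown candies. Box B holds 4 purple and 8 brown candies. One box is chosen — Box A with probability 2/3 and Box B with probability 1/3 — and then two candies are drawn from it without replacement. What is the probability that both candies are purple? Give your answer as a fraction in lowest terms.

From Box A: P(both purple) = (8/11)(7/10) = 28/55.
From Box B: P(both purple) = (4/12)(3/11) = 1/11.
Total probability = (2/3)(28/55) + (1/3)(1/11) = 61/165.

61/165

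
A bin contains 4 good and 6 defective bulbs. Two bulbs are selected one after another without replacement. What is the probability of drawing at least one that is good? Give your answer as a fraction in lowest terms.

P(no good) = 6/10 × 5/9 = 30/90 = 1/3.
P(at least one) = 1 − 1/3 = 2/3.

2/3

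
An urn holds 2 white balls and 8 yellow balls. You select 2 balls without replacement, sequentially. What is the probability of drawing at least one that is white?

17/45

P(no white) = 8/10 × 7/9 = 56/90 = 28/45.
P(at least one) = 1 − 28/45 = 17/45.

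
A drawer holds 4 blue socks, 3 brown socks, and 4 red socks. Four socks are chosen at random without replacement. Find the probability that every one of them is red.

1/330

P(every draw is red) = 4/11 × 3/10 × 2/9 × 1/8 = 24/7920 = 1/330.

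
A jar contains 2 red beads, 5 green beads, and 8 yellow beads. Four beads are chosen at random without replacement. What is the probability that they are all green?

P(all green) = 5/15 × 4/14 × 3/13 × 2/12 = 120/32760 = 1/273.

1/273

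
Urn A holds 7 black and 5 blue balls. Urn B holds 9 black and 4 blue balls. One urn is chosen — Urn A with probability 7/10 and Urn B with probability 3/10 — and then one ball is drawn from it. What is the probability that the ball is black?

From Urn A: P(black) = 7/12.
From Urn B: P(black) = 9/13.
Total probability = (7/10)(7/12) + (3/10)(9/13) = 961/1560.

961/1560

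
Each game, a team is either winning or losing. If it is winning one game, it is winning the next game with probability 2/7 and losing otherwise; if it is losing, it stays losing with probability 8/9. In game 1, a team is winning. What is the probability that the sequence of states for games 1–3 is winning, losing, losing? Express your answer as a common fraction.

Game 1 is given. For each transition, use the conditional probability from the current state:
P(losing | winning) = 5/7; P(losing | losing) = 8/9.
P = 5/7 × 8/9 = 40/63.

40/63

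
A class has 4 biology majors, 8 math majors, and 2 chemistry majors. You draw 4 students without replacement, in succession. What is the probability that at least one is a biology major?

113/143

P(no biology majors) = 10/14 × 9/13 × 8/12 × 7/11 = 5040/24024 = 30/143.
P(at least one) = 1 − 30/143 = 113/143.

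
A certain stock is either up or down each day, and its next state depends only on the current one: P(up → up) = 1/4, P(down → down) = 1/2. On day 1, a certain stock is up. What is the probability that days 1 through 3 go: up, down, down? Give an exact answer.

Day 1 is given. For each transition, use the conditional probability from the current state:
P(down | up) = 3/4; P(down | down) = 1/2.
P = 3/4 × 1/2 = 3/8.

3/8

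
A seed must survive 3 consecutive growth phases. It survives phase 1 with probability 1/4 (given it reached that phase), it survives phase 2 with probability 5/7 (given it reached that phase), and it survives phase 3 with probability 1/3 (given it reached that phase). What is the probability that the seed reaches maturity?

Each stage is reached only if all earlier stages succeed, so
P = 1/4 × 5/7 × 1/3 = 5/84.

5/84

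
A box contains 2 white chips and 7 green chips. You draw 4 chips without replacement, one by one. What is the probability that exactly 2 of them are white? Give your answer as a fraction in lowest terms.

1/6

One ordering (white drawn first) has probability 2/9 × 1/8 × 7/7 × 6/6 = 84/3024 = 1/36.
There are C(4,2) = 6 such orderings, each equally likely, so P = 6 × 1/36 = 1/6.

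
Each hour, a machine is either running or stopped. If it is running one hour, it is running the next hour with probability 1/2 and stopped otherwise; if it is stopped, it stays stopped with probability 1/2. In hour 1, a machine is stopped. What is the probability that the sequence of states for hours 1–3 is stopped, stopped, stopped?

Hour 1 is given. For each transition, use the conditional probability from the current state:
P(stopped | stopped) = 1/2; P(stopped | stopped) = 1/2.
P = 1/2 × 1/2 = 1/4.

1/4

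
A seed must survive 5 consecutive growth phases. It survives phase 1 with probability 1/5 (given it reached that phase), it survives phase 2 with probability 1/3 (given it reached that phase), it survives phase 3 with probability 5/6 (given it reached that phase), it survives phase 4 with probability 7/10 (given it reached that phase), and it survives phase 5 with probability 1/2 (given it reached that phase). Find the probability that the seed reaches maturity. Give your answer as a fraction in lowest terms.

7/360

The events are sequential, so multiply the conditional probabilities:
P = 1/5 × 1/3 × 5/6 × 7/10 × 1/2 = 35/1800 = 7/360.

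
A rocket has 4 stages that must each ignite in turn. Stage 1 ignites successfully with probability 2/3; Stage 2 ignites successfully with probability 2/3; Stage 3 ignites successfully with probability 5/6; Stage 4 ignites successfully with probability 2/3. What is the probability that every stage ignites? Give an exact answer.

Multiplying along the chain,
P = 2/3 × 2/3 × 5/6 × 2/3 = 40/162 = 20/81.

20/81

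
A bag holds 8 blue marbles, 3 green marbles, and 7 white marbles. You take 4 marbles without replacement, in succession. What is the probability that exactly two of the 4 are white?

One ordering (white drawn first) has probability 7/18 × 6/17 × 11/16 × 10/15 = 4620/73440 = 77/1224.
There are C(4,2) = 6 such orderings, each equally likely, so P = 6 × 77/1224 = 77/204.

77/204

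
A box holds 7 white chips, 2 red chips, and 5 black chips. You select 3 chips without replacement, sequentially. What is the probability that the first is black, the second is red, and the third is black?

Chain rule:
P = 5/14 × 2/13 × 4/12 = 40/2184 = 5/273.

5/273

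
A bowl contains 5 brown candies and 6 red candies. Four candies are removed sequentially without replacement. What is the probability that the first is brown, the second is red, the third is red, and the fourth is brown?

Chain rule:
P = 5/11 × 6/10 × 5/9 × 4/8 = 600/7920 = 5/66.

5/66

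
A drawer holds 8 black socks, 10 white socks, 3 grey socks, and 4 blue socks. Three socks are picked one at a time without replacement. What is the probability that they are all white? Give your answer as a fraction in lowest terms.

6/115

P = 10/25 × 9/24 × 8/23 = 720/13800 = 6/115.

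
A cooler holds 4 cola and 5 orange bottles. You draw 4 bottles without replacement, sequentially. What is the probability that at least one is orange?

P(no orange) = 4/9 × 3/8 × 2/7 × 1/6 = 24/3024 = 1/126.
P(at least one) = 1 − 1/126 = 125/126.

125/126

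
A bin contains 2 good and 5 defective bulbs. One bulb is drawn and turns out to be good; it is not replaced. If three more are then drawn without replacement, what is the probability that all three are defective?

1/2

After the first draw, 5 of the remaining 6 bulbs are defective.
P = 5/6 × 4/5 × 3/4 = 60/120 = 1/2.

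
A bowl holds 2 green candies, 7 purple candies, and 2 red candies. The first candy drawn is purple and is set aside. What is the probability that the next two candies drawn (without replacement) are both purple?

1/3

With the first candy removed, 6 purple remain out of 10.
P = 6/10 × 5/9 = 30/90 = 1/3.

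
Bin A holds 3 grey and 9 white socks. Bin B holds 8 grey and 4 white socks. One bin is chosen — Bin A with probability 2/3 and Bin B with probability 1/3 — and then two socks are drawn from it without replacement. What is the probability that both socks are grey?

17/99

From Bin A: P(both grey) = (3/12)(2/11) = 1/22.
From Bin B: P(both grey) = (8/12)(7/11) = 14/33.
Total probability = (2/3)(1/22) + (1/3)(14/33) = 17/99.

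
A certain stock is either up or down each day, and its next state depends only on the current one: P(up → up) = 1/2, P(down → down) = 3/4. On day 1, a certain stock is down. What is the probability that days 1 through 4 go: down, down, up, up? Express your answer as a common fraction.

Day 1 is given. For each transition, use the conditional probability from the current state:
P(down | down) = 3/4; P(up | down) = 1/4; P(up | up) = 1/2.
P = 3/4 × 1/4 × 1/2 = 3/32.

3/32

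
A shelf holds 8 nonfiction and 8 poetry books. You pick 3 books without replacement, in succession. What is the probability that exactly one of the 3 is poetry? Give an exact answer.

2/5

One ordering (poetry drawn first) has probability 8/16 × 8/15 × 7/14 = 448/3360 = 2/15.
There are C(3,1) = 3 such orderings, each equally likely, so P = 3 × 2/15 = 2/5.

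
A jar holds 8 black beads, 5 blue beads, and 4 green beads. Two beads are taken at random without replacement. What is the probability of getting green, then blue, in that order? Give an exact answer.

5/68

Chain rule:
P = 4/17 × 5/16 = 20/272 = 5/68.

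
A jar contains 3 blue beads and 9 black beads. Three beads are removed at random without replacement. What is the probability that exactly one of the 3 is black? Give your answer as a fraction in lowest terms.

27/220

One ordering (black drawn first) has probability 9/12 × 3/11 × 2/10 = 54/1320 = 9/220.
There are C(3,1) = 3 such orderings, each equally likely, so P = 3 × 9/220 = 27/220.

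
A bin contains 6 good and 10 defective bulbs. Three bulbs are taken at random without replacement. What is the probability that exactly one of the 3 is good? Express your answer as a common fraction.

One ordering (good drawn first) has probability 6/16 × 10/15 × 9/14 = 540/3360 = 9/56.
There are C(3,1) = 3 such orderings, each equally likely, so P = 3 × 9/56 = 27/56.

27/56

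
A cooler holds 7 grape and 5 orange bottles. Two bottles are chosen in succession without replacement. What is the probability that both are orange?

5/33

P(all orange) = 5/12 × 4/11 = 20/132 = 5/33.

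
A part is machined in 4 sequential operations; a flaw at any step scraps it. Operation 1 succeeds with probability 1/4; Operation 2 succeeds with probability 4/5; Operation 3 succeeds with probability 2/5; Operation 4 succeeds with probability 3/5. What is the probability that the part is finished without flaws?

Each stage is reached only if all earlier stages succeed, so
P = 1/4 × 4/5 × 2/5 × 3/5 = 24/500 = 6/125.

6/125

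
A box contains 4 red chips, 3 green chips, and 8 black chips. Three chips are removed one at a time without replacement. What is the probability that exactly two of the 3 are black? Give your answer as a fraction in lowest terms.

One ordering (black drawn first) has probability 8/15 × 7/14 × 7/13 = 392/2730 = 28/195.
There are C(3,2) = 3 such orderings, each equally likely, so P = 3 × 28/195 = 28/65.

28/65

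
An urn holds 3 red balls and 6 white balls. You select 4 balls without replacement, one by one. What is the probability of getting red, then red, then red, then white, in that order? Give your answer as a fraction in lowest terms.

1/84

Chain rule:
P = 3/9 × 2/8 × 1/7 × 6/6 = 36/3024 = 1/84.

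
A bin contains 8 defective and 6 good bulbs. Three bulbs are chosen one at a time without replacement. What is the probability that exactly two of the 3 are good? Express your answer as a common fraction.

One ordering (good drawn first) has probability 6/14 × 5/13 × 8/12 = 240/2184 = 10/91.
There are C(3,2) = 3 such orderings, each equally likely, so P = 3 × 10/91 = 30/91.

30/91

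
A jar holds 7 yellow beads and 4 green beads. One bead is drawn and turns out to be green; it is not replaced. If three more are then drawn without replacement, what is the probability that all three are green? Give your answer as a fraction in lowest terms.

After the first draw, 3 of the remaining 10 beads are green.
P = 3/10 × 2/9 × 1/8 = 6/720 = 1/120.

1/120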